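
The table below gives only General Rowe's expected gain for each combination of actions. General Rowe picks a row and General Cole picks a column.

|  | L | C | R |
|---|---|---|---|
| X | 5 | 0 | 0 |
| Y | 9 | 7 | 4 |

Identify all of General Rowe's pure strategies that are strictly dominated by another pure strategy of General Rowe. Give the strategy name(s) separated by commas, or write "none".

X is strictly dominated by Y (L: 9>5, C: 7>0, R: 4>0).
Nothing dominates Y: X at L (9>5).

X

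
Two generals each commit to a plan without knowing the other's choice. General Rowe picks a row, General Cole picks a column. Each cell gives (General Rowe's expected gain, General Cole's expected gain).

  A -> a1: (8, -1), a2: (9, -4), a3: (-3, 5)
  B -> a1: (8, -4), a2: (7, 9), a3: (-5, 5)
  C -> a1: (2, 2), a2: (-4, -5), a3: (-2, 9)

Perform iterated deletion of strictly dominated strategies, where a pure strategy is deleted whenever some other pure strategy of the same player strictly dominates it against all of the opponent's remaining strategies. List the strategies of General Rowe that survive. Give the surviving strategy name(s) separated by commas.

Column a1 is eliminated: a3 beats it against every remaining row (A: 5>-1, B: 5>-4, C: 9>2).
Row B is eliminated: A beats it against every remaining column (a2: 9>7, a3: -3>-5).
Column a2 is eliminated: a3 beats it against every remaining row (A: 5>-4, C: 9>-5).
General Rowe's strategy A is strictly dominated by C (a3: -2>-3) and is removed.
Among the remaining strategies, none is strictly dominated by another pure strategy of the same player, so the elimination stops.
Surviving strategies — General Rowe: {C}; General Cole: {a3}.

C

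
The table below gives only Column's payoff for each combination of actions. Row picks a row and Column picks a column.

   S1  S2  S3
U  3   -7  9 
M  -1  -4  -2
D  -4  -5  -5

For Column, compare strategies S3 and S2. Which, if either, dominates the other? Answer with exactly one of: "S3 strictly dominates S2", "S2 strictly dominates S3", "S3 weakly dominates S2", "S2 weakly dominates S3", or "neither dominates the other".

Compare S3 to S2 across each opponent action: U: 9>-7, M: -2>-4, D: -5=-5.
S3 is at least as good everywhere and strictly better somewhere (tied only at D), so S3 weakly but not strictly dominates S2.

S3 weakly dominates S2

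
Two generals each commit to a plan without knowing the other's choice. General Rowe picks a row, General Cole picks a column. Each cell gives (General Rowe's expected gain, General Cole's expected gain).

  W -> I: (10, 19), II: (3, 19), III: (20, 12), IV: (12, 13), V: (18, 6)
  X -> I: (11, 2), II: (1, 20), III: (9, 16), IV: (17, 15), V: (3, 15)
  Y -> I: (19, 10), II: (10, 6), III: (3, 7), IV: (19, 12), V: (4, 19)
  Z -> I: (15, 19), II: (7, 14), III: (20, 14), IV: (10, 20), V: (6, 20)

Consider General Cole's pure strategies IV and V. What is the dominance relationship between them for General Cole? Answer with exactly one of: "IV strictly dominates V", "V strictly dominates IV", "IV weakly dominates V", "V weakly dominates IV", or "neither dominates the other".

neither dominates the other

Compare IV to V across each opponent action: W: 13>6, X: 15=15, Y: 12<19, Z: 20=20.
IV does better at W but worse at Y; neither strategy dominates the other.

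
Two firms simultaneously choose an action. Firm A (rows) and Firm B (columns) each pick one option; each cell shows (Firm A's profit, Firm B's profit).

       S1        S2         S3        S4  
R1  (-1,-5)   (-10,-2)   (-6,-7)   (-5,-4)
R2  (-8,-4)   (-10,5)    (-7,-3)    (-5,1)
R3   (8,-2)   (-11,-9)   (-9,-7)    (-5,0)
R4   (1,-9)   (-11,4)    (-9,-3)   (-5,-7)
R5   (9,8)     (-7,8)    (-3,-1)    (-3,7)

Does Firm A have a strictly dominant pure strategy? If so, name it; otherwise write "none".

R5

R5 vs R1: S1: 9>-1, S2: -7>-10, S3: -3>-6, S4: -3>-5.
R5 vs R2: S1: 9>-8, S2: -7>-10, S3: -3>-7, S4: -3>-5.
R5 vs R3: S1: 9>8, S2: -7>-11, S3: -3>-9, S4: -3>-5.
R5 vs R4: S1: 9>1, S2: -7>-11, S3: -3>-9, S4: -3>-5.
R5 strictly beats every other strategy against every opponent action, so it is strictly dominant.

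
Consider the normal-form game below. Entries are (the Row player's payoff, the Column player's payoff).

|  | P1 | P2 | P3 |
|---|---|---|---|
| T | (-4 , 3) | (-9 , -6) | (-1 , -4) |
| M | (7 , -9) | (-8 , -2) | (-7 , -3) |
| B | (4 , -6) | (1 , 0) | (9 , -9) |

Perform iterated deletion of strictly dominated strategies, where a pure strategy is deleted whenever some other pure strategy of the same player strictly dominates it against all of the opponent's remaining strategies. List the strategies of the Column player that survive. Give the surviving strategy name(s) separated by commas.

P2

The Row player's strategy T is strictly dominated by B (P1: 4>-4, P2: 1>-9, P3: 9>-1) and is removed.
For the Column player, P2 strictly dominates P1 on the remaining rows (M: -2>-9, B: 0>-6); eliminate P1.
The Row player's strategy M is strictly dominated by B (P2: 1>-8, P3: 9>-7) and is removed.
For the Column player, P2 strictly dominates P3 on the remaining rows (B: 0>-9); eliminate P3.
Among the remaining strategies, none is strictly dominated by another pure strategy of the same player, so the elimination stops.
Surviving strategies — the Row player: {B}; the Column player: {P2}.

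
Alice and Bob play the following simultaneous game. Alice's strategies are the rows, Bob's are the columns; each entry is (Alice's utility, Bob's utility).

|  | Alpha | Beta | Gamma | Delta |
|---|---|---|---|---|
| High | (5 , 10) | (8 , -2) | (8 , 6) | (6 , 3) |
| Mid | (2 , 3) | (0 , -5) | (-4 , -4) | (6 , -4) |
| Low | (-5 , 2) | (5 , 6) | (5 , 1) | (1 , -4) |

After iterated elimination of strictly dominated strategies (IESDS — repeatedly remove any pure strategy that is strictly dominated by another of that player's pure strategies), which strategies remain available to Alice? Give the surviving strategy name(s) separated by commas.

High

Alice's strategy Low is strictly dominated by High (Alpha: 5>-5, Beta: 8>5, Gamma: 8>5, Delta: 6>1) and is removed.
Bob's strategy Beta is strictly dominated by Alpha (High: 10>-2, Mid: 3>-5) and is removed.
Column Gamma is eliminated: Alpha beats it against every remaining row (High: 10>6, Mid: 3>-4).
Bob's strategy Delta is strictly dominated by Alpha (High: 10>3, Mid: 3>-4) and is removed.
For Alice, High strictly dominates Mid on the remaining columns (Alpha: 5>2); eliminate Mid.
Among the remaining strategies, none is strictly dominated by another pure strategy of the same player, so the elimination stops.
Surviving strategies — Alice: {High}; Bob: {Alpha}.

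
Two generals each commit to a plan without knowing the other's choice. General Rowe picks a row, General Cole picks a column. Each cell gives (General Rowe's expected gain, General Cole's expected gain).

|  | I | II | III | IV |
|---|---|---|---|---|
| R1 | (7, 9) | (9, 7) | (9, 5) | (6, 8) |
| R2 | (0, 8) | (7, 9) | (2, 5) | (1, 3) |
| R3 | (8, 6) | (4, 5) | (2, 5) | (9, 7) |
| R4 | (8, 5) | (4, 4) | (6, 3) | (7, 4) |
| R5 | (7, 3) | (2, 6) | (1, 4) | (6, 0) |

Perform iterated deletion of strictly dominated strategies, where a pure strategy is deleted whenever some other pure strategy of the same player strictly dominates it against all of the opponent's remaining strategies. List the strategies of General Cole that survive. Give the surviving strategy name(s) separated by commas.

I, IV

Row R2 is eliminated: R1 beats it against every remaining column (I: 7>0, II: 9>7, III: 9>2, IV: 6>1).
Row R5 is eliminated: R3 beats it against every remaining column (I: 8>7, II: 4>2, III: 2>1, IV: 9>6).
For General Cole, I strictly dominates II on the remaining rows (R1: 9>7, R3: 6>5, R4: 5>4); eliminate II.
Column III is eliminated: I beats it against every remaining row (R1: 9>5, R3: 6>5, R4: 5>3).
General Rowe's strategy R1 is strictly dominated by R3 (I: 8>7, IV: 9>6) and is removed.
Among the remaining strategies, none is strictly dominated by another pure strategy of the same player, so the elimination stops.
Surviving strategies — General Rowe: {R3, R4}; General Cole: {I, IV}.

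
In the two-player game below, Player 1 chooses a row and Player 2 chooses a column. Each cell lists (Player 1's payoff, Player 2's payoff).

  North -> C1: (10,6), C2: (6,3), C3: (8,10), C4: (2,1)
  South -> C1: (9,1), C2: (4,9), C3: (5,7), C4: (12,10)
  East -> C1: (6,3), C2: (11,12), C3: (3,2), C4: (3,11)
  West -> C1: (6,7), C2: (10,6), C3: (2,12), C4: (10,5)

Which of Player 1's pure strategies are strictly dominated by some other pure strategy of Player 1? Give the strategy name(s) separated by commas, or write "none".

none

North is not dominated — it holds its own against South at C1 (10>9); East at C1 (10>6); West at C1 (10>6).
South: no other strategy beats it everywhere (North at C4 (12>2); East at C1 (9>6); West at C1 (9>6)).
East is not dominated — it holds its own against North at C2 (11>6); South at C2 (11>4); West at C1 (6=6).
Nothing dominates West: North at C2 (10>6); South at C2 (10>4); East at C1 (6=6).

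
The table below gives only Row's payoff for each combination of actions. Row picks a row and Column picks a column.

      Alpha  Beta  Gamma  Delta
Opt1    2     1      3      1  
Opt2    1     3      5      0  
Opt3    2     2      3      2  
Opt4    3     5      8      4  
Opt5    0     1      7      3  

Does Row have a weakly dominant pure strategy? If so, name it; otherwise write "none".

Opt4 vs Opt1: Alpha: 3>2, Beta: 5>1, Gamma: 8>3, Delta: 4>1.
Opt4 vs Opt2: Alpha: 3>1, Beta: 5>3, Gamma: 8>5, Delta: 4>0.
Opt4 vs Opt3: Alpha: 3>2, Beta: 5>2, Gamma: 8>3, Delta: 4>2.
Opt4 vs Opt5: Alpha: 3>0, Beta: 5>1, Gamma: 8>7, Delta: 4>3.
Opt4 is at least as good as every other strategy against every opponent action, so it is weakly dominant.

Opt4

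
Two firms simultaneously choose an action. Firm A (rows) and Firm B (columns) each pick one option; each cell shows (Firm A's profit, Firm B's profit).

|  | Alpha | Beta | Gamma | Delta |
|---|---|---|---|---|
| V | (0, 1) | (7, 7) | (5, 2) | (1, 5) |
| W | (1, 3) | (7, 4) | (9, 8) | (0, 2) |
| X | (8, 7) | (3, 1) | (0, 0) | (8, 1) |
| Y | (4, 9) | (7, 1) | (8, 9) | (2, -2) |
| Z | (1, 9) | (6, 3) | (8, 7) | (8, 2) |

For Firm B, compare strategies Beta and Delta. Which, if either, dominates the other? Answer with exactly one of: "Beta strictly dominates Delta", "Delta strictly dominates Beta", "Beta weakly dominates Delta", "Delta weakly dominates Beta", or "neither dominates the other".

Compare Beta to Delta across every action of Firm A: V: 7>5, W: 4>2, X: 1=1, Y: 1>-2, Z: 3>2.
Beta is at least as good everywhere and strictly better somewhere (tied only at X), so Beta weakly but not strictly dominates Delta.

Beta weakly dominates Delta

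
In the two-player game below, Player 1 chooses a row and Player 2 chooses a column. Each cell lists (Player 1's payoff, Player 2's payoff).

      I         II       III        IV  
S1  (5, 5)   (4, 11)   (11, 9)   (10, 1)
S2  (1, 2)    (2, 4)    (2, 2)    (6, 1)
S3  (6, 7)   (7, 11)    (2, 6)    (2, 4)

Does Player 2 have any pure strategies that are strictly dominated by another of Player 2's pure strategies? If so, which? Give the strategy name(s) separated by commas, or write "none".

II strictly dominates I — S1: 11>5, S2: 4>2, S3: 11>7.
Nothing dominates II: I at S1 (11>5); III at S1 (11>9); IV at S1 (11>1).
II strictly dominates III — S1: 11>9, S2: 4>2, S3: 11>6.
I strictly dominates IV — S1: 5>1, S2: 2>1, S3: 7>4.

I, III, IV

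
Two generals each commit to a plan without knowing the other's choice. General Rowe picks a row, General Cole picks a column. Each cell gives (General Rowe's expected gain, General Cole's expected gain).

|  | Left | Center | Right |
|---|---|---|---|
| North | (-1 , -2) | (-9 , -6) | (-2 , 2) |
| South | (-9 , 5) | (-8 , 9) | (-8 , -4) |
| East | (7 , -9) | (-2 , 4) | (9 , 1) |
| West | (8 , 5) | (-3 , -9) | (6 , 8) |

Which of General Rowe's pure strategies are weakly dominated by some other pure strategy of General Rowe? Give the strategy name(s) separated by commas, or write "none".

North, South

East weakly dominates North — Left: 7>-1, Center: -2>-9, Right: 9>-2.
South: dominated, since East does at least as well everywhere (Left: 7>-9, Center: -2>-8, Right: 9>-8).
East is not dominated — it holds its own against North at Left (7>-1); South at Left (7>-9); West at Center (-2>-3).
West: no other strategy beats it everywhere (North at Left (8>-1); South at Left (8>-9); East at Left (8>7)).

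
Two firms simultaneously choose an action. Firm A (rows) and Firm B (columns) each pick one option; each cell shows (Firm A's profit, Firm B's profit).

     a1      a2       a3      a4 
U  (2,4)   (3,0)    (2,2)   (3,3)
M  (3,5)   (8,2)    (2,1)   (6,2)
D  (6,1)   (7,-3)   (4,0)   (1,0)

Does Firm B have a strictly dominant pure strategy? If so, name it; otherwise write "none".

a1 vs a2: U: 4>0, M: 5>2, D: 1>-3.
a1 vs a3: U: 4>2, M: 5>1, D: 1>0.
a1 vs a4: U: 4>3, M: 5>2, D: 1>0.
a1 strictly beats every other strategy against every opponent action, so it is strictly dominant.

a1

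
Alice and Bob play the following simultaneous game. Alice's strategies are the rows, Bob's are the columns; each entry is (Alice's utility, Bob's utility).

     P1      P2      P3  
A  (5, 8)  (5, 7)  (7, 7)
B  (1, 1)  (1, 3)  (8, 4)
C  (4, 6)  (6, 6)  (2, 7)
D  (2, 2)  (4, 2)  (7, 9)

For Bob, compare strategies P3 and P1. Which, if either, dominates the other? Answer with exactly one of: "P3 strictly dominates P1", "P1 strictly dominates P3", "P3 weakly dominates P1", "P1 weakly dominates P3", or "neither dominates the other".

P3's payoffs vs P1's, by Alice's action — A: 7<8, B: 4>1, C: 7>6, D: 9>2.
P3 does better at B, C, D but worse at A; neither strategy dominates the other.

neither dominates the other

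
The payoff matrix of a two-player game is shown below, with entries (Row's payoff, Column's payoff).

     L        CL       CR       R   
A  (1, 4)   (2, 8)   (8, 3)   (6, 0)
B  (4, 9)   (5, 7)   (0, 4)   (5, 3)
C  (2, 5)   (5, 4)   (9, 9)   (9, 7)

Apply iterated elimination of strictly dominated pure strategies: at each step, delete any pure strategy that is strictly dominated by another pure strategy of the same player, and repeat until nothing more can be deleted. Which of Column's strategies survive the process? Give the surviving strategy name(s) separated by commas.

L, CR

Row's strategy A is strictly dominated by C (L: 2>1, CL: 5>2, CR: 9>8, R: 9>6) and is removed.
Column's strategy CL is strictly dominated by L (B: 9>7, C: 5>4) and is removed.
For Column, CR strictly dominates R on the remaining rows (B: 4>3, C: 9>7); eliminate R.
Among the remaining strategies, none is strictly dominated by another pure strategy of the same player, so the elimination stops.
Surviving strategies — Row: {B, C}; Column: {L, CR}.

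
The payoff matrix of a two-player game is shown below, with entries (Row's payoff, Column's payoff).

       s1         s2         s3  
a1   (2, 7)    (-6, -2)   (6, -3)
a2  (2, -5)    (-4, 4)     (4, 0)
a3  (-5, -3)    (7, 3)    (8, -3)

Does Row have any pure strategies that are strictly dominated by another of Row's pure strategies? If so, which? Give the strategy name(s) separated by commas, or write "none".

none

a1 is not dominated — it holds its own against a2 at s1 (2=2); a3 at s1 (2>-5).
a2 is not dominated — it holds its own against a1 at s1 (2=2); a3 at s1 (2>-5).
Nothing dominates a3: a1 at s2 (7>-6); a2 at s2 (7>-4).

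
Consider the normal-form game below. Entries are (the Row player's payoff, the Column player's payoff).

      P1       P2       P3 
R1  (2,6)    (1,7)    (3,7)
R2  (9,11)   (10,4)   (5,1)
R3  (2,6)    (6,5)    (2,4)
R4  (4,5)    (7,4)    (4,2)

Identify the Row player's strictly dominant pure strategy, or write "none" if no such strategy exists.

R2

R2 vs R1: P1: 9>2, P2: 10>1, P3: 5>3.
R2 vs R3: P1: 9>2, P2: 10>6, P3: 5>2.
R2 vs R4: P1: 9>4, P2: 10>7, P3: 5>4.
R2 strictly beats every other strategy against every opponent action, so it is strictly dominant.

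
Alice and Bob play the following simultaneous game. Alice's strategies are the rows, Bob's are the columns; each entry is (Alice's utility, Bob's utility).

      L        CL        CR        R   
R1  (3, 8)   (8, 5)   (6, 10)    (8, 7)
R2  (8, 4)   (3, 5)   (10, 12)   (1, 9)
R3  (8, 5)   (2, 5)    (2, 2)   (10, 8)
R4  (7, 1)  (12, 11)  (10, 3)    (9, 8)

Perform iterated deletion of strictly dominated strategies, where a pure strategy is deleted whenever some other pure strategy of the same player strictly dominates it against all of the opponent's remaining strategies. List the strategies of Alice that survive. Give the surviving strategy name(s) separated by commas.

For Alice, R4 strictly dominates R1 on the remaining columns (L: 7>3, CL: 12>8, CR: 10>6, R: 9>8); eliminate R1.
Bob's strategy L is strictly dominated by R (R2: 9>4, R3: 8>5, R4: 8>1) and is removed.
Among the remaining strategies, none is strictly dominated by another pure strategy of the same player, so the elimination stops.
Surviving strategies — Alice: {R2, R3, R4}; Bob: {CL, CR, R}.

R2, R3, R4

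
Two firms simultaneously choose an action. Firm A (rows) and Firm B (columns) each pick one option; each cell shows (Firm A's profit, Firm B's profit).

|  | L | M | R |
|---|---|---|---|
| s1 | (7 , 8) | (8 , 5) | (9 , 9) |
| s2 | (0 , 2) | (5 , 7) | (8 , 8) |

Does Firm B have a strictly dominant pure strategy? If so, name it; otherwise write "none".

R vs L: s1: 9>8, s2: 8>2.
R vs M: s1: 9>5, s2: 8>7.
R strictly beats every other strategy against every opponent action, so it is strictly dominant.

R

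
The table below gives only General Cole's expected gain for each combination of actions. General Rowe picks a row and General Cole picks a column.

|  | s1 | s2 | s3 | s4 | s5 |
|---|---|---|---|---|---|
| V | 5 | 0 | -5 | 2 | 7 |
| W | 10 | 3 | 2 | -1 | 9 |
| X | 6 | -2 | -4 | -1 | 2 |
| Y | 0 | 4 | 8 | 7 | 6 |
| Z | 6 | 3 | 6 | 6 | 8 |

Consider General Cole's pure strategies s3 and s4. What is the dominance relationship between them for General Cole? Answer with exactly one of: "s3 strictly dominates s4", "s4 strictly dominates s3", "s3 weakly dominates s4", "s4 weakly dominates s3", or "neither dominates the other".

neither dominates the other

s3's payoffs vs s4's, by General Rowe's action — V: -5<2, W: 2>-1, X: -4<-1, Y: 8>7, Z: 6=6.
s3 does better at W, Y but worse at V, X; neither strategy dominates the other.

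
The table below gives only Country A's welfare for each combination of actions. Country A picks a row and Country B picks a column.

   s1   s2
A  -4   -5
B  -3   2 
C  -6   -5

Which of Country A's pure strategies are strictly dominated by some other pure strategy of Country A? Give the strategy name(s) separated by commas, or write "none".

A, C

A is strictly dominated by B (s1: -3>-4, s2: 2>-5).
Nothing dominates B: A at s1 (-3>-4); C at s1 (-3>-6).
B strictly dominates C — s1: -3>-6, s2: 2>-5.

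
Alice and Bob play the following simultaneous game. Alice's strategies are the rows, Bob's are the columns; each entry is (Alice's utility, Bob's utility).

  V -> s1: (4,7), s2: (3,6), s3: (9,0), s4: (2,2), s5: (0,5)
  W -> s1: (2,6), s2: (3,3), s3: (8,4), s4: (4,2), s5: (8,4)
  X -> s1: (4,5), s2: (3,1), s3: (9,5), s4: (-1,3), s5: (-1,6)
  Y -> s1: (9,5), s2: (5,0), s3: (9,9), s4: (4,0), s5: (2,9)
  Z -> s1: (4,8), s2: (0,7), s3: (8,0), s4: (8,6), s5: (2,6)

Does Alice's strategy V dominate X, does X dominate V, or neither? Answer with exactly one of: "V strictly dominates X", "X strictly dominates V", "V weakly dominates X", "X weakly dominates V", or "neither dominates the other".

Compare V to X across each choice by Bob: s1: 4=4, s2: 3=3, s3: 9=9, s4: 2>-1, s5: 0>-1.
V is at least as good everywhere and strictly better somewhere (tied only at s1, s2, s3), so V weakly but not strictly dominates X.

V weakly dominates X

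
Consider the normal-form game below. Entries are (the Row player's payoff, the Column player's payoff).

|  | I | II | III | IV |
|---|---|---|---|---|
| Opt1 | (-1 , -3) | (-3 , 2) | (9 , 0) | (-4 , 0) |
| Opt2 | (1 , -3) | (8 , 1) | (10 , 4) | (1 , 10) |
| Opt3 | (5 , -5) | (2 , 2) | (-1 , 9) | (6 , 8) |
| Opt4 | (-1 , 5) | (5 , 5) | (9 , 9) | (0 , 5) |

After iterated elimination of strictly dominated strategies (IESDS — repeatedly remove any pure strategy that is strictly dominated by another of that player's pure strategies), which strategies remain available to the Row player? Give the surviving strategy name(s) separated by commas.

Opt2, Opt3

For the Row player, Opt2 strictly dominates Opt1 on the remaining columns (I: 1>-1, II: 8>-3, III: 10>9, IV: 1>-4); eliminate Opt1.
The Row player's strategy Opt4 is strictly dominated by Opt2 (I: 1>-1, II: 8>5, III: 10>9, IV: 1>0) and is removed.
For the Column player, II strictly dominates I on the remaining rows (Opt2: 1>-3, Opt3: 2>-5); eliminate I.
The Column player's strategy II is strictly dominated by III (Opt2: 4>1, Opt3: 9>2) and is removed.
Among the remaining strategies, none is strictly dominated by another pure strategy of the same player, so the elimination stops.
Surviving strategies — the Row player: {Opt2, Opt3}; the Column player: {III, IV}.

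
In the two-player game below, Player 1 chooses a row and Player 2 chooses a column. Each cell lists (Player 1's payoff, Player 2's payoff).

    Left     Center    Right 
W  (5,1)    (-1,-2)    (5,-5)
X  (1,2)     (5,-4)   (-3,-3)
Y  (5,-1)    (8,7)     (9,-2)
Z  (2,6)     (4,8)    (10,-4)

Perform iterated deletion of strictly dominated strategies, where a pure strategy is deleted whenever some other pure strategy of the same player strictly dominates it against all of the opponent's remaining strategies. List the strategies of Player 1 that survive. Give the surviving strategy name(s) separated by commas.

W, Y

Row X is eliminated: Y beats it against every remaining column (Left: 5>1, Center: 8>5, Right: 9>-3).
For Player 2, Left strictly dominates Right on the remaining rows (W: 1>-5, Y: -1>-2, Z: 6>-4); eliminate Right.
Player 1's strategy Z is strictly dominated by Y (Left: 5>2, Center: 8>4) and is removed.
Among the remaining strategies, none is strictly dominated by another pure strategy of the same player, so the elimination stops.
Surviving strategies — Player 1: {W, Y}; Player 2: {Left, Center}.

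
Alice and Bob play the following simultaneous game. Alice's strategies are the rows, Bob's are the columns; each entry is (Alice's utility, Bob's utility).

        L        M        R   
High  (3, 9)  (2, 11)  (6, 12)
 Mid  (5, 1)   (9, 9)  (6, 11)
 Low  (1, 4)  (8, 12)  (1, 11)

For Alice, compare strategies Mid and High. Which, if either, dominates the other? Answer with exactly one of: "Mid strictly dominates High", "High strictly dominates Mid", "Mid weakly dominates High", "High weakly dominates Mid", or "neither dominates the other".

Compare Mid to High across every action of Bob: L: 5>3, M: 9>2, R: 6=6.
Mid is at least as good everywhere and strictly better somewhere (tied only at R), so Mid weakly but not strictly dominates High.

Mid weakly dominates High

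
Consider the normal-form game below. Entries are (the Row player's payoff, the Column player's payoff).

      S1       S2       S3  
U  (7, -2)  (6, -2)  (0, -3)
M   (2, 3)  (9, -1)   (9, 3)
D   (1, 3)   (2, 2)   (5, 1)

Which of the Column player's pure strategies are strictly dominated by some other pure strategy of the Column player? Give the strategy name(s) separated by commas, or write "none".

S1: no other strategy beats it everywhere (S2 at U (-2=-2); S3 at U (-2>-3)).
S2: no other strategy beats it everywhere (S1 at U (-2=-2); S3 at U (-2>-3)).
S3: no other strategy beats it everywhere (S1 at M (3=3); S2 at M (3>-1)).

none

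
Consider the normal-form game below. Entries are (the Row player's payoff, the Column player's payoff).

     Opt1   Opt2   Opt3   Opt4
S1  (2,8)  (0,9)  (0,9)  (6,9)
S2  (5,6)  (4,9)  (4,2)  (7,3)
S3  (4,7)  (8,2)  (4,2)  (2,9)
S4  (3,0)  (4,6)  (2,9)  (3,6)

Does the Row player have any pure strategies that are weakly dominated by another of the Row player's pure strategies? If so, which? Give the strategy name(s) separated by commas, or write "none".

S1: dominated, since S2 does at least as well everywhere (Opt1: 5>2, Opt2: 4>0, Opt3: 4>0, Opt4: 7>6).
S2: no other strategy beats it everywhere (S1 at Opt1 (5>2); S3 at Opt1 (5>4); S4 at Opt1 (5>3)).
S3 is not dominated — it holds its own against S1 at Opt1 (4>2); S2 at Opt2 (8>4); S4 at Opt1 (4>3).
S2 weakly dominates S4 — Opt1: 5>3, Opt2: 4=4, Opt3: 4>2, Opt4: 7>3.

S1, S4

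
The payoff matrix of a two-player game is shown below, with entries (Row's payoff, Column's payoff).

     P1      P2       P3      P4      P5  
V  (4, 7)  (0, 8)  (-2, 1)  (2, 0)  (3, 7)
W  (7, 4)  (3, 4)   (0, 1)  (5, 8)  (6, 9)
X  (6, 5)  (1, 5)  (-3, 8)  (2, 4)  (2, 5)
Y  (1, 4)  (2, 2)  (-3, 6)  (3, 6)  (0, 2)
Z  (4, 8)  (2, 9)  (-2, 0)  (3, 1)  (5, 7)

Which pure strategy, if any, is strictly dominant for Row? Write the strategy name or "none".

W vs V: P1: 7>4, P2: 3>0, P3: 0>-2, P4: 5>2, P5: 6>3.
W vs X: P1: 7>6, P2: 3>1, P3: 0>-3, P4: 5>2, P5: 6>2.
W vs Y: P1: 7>1, P2: 3>2, P3: 0>-3, P4: 5>3, P5: 6>0.
W vs Z: P1: 7>4, P2: 3>2, P3: 0>-2, P4: 5>3, P5: 6>5.
W strictly beats every other strategy against every opponent action, so it is strictly dominant.

W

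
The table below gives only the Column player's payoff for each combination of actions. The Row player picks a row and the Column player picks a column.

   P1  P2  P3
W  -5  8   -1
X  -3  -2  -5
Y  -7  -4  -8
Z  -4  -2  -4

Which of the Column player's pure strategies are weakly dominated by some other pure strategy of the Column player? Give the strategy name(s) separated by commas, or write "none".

P2 weakly dominates P1 — W: 8>-5, X: -2>-3, Y: -4>-7, Z: -2>-4.
Nothing dominates P2: P1 at W (8>-5); P3 at W (8>-1).
P3 is weakly dominated by P2 (W: 8>-1, X: -2>-5, Y: -4>-8, Z: -2>-4).

P1, P3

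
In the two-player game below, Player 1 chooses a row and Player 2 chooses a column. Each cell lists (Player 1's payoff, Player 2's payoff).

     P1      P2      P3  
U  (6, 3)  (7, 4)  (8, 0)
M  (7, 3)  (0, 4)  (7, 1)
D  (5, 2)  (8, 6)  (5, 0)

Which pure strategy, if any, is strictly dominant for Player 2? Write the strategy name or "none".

P2 vs P1: U: 4>3, M: 4>3, D: 6>2.
P2 vs P3: U: 4>0, M: 4>1, D: 6>0.
P2 strictly beats every other strategy against every opponent action, so it is strictly dominant.

P2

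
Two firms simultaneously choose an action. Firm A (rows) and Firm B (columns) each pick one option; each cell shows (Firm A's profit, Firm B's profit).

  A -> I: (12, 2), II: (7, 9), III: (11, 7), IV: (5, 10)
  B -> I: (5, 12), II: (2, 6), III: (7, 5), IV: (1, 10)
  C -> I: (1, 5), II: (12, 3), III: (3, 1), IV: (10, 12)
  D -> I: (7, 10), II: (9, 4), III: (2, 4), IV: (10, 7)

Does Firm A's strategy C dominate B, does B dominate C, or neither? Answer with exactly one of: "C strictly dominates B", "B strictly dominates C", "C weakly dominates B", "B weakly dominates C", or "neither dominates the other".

neither dominates the other

Compare C to B across every action of Firm B: I: 1<5, II: 12>2, III: 3<7, IV: 10>1.
C does better at II, IV but worse at I, III; neither strategy dominates the other.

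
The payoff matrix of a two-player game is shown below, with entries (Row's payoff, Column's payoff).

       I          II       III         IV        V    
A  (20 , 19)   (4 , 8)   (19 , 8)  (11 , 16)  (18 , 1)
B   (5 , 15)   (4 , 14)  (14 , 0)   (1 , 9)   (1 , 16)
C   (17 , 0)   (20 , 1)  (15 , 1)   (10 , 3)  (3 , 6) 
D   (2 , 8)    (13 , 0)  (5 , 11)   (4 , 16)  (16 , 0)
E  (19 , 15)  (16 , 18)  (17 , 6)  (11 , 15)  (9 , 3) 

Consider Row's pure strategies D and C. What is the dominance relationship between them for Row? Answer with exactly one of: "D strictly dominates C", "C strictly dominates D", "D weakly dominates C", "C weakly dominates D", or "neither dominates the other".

neither dominates the other

D's payoffs vs C's, by Column's action — I: 2<17, II: 13<20, III: 5<15, IV: 4<10, V: 16>3.
D does better at V but worse at I, II, III, IV; neither strategy dominates the other.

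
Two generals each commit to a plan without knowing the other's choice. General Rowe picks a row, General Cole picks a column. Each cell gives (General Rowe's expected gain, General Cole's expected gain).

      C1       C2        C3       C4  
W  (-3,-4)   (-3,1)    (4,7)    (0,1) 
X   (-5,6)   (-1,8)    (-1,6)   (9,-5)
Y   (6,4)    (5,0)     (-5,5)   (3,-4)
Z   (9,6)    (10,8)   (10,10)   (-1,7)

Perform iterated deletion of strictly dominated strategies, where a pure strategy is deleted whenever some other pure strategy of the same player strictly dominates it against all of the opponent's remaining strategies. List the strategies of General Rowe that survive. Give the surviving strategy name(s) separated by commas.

Column C4 is eliminated: C3 beats it against every remaining row (W: 7>1, X: 6>-5, Y: 5>-4, Z: 10>7).
For General Rowe, Z strictly dominates W on the remaining columns (C1: 9>-3, C2: 10>-3, C3: 10>4); eliminate W.
Row X is eliminated: Z beats it against every remaining column (C1: 9>-5, C2: 10>-1, C3: 10>-1).
Row Y is eliminated: Z beats it against every remaining column (C1: 9>6, C2: 10>5, C3: 10>-5).
For General Cole, C2 strictly dominates C1 on the remaining rows (Z: 8>6); eliminate C1.
General Cole's strategy C2 is strictly dominated by C3 (Z: 10>8) and is removed.
Among the remaining strategies, none is strictly dominated by another pure strategy of the same player, so the elimination stops.
Surviving strategies — General Rowe: {Z}; General Cole: {C3}.

Z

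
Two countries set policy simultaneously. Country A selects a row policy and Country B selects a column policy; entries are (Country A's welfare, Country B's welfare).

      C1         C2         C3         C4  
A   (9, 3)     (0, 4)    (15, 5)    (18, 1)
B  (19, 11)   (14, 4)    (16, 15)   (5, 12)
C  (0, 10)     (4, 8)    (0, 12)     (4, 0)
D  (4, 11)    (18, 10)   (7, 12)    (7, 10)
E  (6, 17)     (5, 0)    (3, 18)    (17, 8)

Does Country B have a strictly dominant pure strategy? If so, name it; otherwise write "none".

C3

C3 vs C1: A: 5>3, B: 15>11, C: 12>10, D: 12>11, E: 18>17.
C3 vs C2: A: 5>4, B: 15>4, C: 12>8, D: 12>10, E: 18>0.
C3 vs C4: A: 5>1, B: 15>12, C: 12>0, D: 12>10, E: 18>8.
C3 strictly beats every other strategy against every opponent action, so it is strictly dominant.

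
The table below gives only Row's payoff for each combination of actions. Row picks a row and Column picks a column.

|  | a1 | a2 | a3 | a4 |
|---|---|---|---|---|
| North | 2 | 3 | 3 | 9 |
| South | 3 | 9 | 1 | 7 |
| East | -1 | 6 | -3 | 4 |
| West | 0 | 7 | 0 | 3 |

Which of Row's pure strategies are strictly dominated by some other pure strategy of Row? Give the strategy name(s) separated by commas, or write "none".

North is not dominated — it holds its own against South at a3 (3>1); East at a1 (2>-1); West at a1 (2>0).
South is not dominated — it holds its own against North at a1 (3>2); East at a1 (3>-1); West at a1 (3>0).
South strictly dominates East — a1: 3>-1, a2: 9>6, a3: 1>-3, a4: 7>4.
South strictly dominates West — a1: 3>0, a2: 9>7, a3: 1>0, a4: 7>3.

East, West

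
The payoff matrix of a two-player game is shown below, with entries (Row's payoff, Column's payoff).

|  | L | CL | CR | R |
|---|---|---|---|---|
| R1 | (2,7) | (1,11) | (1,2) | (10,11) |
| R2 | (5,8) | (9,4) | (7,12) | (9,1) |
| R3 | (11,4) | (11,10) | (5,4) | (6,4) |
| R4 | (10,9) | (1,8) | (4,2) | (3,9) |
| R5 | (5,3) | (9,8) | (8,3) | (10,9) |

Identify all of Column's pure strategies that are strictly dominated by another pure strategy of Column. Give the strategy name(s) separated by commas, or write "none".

none

L is not dominated — it holds its own against CL at R2 (8>4); CR at R1 (7>2); R at R2 (8>1).
Nothing dominates CL: L at R1 (11>7); CR at R1 (11>2); R at R1 (11=11).
CR is not dominated — it holds its own against L at R2 (12>8); CL at R2 (12>4); R at R2 (12>1).
R: no other strategy beats it everywhere (L at R1 (11>7); CL at R1 (11=11); CR at R1 (11>2)).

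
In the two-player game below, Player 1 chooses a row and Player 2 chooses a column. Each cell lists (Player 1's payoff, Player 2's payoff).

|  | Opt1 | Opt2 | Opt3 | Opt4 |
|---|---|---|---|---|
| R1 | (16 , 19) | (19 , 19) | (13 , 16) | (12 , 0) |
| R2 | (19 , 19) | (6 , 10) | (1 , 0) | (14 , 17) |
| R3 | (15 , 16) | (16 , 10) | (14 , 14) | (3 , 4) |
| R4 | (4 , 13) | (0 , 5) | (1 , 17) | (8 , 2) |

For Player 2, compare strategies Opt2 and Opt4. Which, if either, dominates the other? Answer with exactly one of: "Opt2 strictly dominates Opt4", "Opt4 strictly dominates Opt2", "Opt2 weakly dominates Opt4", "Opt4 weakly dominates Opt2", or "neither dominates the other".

neither dominates the other

Opt2's payoffs vs Opt4's, by Player 1's action — R1: 19>0, R2: 10<17, R3: 10>4, R4: 5>2.
Opt2 does better at R1, R3, R4 but worse at R2; neither strategy dominates the other.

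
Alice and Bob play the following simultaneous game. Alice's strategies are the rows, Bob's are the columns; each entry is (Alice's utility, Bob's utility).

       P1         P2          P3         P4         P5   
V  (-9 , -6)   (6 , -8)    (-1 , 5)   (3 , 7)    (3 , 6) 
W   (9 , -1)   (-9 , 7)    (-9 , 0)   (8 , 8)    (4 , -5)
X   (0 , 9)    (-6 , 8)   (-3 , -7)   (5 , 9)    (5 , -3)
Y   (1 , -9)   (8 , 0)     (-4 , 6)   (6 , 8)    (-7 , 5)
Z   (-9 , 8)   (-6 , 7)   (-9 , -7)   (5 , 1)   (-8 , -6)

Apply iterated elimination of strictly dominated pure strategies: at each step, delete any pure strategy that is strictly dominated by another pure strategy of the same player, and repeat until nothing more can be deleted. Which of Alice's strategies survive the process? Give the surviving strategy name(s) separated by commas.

For Alice, Y strictly dominates Z on the remaining columns (P1: 1>-9, P2: 8>-6, P3: -4>-9, P4: 6>5, P5: -7>-8); eliminate Z.
For Bob, P4 strictly dominates P2 on the remaining rows (V: 7>-8, W: 8>7, X: 9>8, Y: 8>0); eliminate P2.
For Bob, P4 strictly dominates P3 on the remaining rows (V: 7>5, W: 8>0, X: 9>-7, Y: 8>6); eliminate P3.
Alice's strategy V is strictly dominated by W (P1: 9>-9, P4: 8>3, P5: 4>3) and is removed.
For Alice, W strictly dominates Y on the remaining columns (P1: 9>1, P4: 8>6, P5: 4>-7); eliminate Y.
For Bob, P1 strictly dominates P5 on the remaining rows (W: -1>-5, X: 9>-3); eliminate P5.
Alice's strategy X is strictly dominated by W (P1: 9>0, P4: 8>5) and is removed.
Bob's strategy P1 is strictly dominated by P4 (W: 8>-1) and is removed.
Among the remaining strategies, none is strictly dominated by another pure strategy of the same player, so the elimination stops.
Surviving strategies — Alice: {W}; Bob: {P4}.

W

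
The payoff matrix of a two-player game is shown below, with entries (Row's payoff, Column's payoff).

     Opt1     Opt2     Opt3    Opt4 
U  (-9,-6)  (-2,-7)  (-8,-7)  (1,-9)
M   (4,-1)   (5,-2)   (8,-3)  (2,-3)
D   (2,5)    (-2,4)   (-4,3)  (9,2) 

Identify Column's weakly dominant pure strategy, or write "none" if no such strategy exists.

Opt1

Opt1 vs Opt2: U: -6>-7, M: -1>-2, D: 5>4.
Opt1 vs Opt3: U: -6>-7, M: -1>-3, D: 5>3.
Opt1 vs Opt4: U: -6>-9, M: -1>-3, D: 5>2.
Opt1 is at least as good as every other strategy against every opponent action, so it is weakly dominant.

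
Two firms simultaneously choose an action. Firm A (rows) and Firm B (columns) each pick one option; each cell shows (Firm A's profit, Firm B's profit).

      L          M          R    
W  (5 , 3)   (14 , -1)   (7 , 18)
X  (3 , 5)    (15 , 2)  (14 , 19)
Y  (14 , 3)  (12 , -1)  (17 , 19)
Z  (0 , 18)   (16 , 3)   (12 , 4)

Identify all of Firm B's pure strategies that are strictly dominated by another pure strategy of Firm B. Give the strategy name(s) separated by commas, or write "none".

M

L: no other strategy beats it everywhere (M at W (3>-1); R at Z (18>4)).
M is strictly dominated by L (W: 3>-1, X: 5>2, Y: 3>-1, Z: 18>3).
R is not dominated — it holds its own against L at W (18>3); M at W (18>-1).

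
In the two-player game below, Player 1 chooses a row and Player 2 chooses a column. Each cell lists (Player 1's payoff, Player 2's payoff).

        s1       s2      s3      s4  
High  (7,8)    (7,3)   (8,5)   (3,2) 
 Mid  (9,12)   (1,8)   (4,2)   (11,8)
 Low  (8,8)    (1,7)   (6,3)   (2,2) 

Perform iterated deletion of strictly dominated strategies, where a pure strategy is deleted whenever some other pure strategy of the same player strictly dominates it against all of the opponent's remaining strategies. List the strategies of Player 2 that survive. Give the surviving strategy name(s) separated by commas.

s1

For Player 2, s1 strictly dominates s2 on the remaining rows (High: 8>3, Mid: 12>8, Low: 8>7); eliminate s2.
Player 2's strategy s3 is strictly dominated by s1 (High: 8>5, Mid: 12>2, Low: 8>3) and is removed.
Player 1's strategy High is strictly dominated by Mid (s1: 9>7, s4: 11>3) and is removed.
Row Low is eliminated: Mid beats it against every remaining column (s1: 9>8, s4: 11>2).
Player 2's strategy s4 is strictly dominated by s1 (Mid: 12>8) and is removed.
Among the remaining strategies, none is strictly dominated by another pure strategy of the same player, so the elimination stops.
Surviving strategies — Player 1: {Mid}; Player 2: {s1}.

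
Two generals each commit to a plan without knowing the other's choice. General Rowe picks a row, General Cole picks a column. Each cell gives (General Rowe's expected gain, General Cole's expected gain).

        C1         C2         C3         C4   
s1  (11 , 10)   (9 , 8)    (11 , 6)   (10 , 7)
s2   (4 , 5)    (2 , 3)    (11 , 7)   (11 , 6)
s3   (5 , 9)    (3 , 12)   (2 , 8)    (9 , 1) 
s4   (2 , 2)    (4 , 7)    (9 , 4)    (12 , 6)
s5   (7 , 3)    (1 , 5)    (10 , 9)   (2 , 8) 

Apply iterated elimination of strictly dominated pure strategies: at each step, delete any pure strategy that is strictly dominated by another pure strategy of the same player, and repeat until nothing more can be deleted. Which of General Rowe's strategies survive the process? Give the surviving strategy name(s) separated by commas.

Row s3 is eliminated: s1 beats it against every remaining column (C1: 11>5, C2: 9>3, C3: 11>2, C4: 10>9).
For General Rowe, s1 strictly dominates s5 on the remaining columns (C1: 11>7, C2: 9>1, C3: 11>10, C4: 10>2); eliminate s5.
Among the remaining strategies, none is strictly dominated by another pure strategy of the same player, so the elimination stops.
Surviving strategies — General Rowe: {s1, s2, s4}; General Cole: {C1, C2, C3, C4}.

s1, s2, s4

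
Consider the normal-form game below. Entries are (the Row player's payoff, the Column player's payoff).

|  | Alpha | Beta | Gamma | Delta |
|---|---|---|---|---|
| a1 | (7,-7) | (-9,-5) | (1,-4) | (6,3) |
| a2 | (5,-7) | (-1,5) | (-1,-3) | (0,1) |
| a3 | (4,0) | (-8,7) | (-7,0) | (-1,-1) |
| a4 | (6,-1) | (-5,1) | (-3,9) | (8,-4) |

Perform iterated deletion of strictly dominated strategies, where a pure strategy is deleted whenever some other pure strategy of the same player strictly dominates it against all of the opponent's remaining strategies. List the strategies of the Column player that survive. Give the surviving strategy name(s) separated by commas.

Beta, Gamma, Delta

Row a3 is eliminated: a2 beats it against every remaining column (Alpha: 5>4, Beta: -1>-8, Gamma: -1>-7, Delta: 0>-1).
Column Alpha is eliminated: Beta beats it against every remaining row (a1: -5>-7, a2: 5>-7, a4: 1>-1).
Among the remaining strategies, none is strictly dominated by another pure strategy of the same player, so the elimination stops.
Surviving strategies — the Row player: {a1, a2, a4}; the Column player: {Beta, Gamma, Delta}.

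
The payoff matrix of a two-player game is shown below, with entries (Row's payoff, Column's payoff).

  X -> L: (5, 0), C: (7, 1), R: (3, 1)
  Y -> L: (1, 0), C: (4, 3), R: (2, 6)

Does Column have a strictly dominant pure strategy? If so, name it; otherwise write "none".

none

L fails to dominate C at X (0<1).
C fails to dominate R at X (1=1).
R fails to dominate C at X (1=1).
No single strategy dominates all the others.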